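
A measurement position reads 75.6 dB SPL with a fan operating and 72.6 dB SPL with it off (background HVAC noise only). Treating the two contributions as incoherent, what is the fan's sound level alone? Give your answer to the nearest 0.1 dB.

Background correction is a power subtraction:
L_src = 10·log₁₀(10^(75.6/10) − 10^(72.6/10)) = 10·log₁₀(18110000) = 72.6 dB SPL.

72.6 dB SPL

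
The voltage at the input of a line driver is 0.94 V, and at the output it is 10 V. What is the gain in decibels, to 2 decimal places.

For a voltage ratio, dB = 20·log₁₀(V₂/V₁).
20·log₁₀(10/0.94) = 20·log₁₀(10.64) = 20.54 dB.

20.54 dB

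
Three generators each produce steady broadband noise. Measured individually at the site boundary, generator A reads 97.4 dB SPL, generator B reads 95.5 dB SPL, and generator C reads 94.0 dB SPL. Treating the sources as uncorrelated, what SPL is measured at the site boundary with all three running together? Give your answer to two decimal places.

Add the sources as powers (linear), then convert back to dB:
L_total = 10·log₁₀(10^(97.4/10) + 10^(95.5/10) + 10^(94.0/10)) = 10·log₁₀(11555000000) = 100.63 dB SPL.

100.63 dB SPL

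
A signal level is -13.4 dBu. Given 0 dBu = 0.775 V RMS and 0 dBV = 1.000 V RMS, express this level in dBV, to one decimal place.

-15.6 dBV

The offset between the scales is 20·log₁₀(0.775/1.000) = −2.214 dB.
So dBV = -13.4 − 2.214 = -15.6 dBV.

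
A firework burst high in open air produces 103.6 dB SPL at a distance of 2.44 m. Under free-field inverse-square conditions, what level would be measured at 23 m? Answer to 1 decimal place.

Free-field point source: level drops by 20·log₁₀ of the distance ratio.
ΔL = −20·log₁₀(23/2.44) = -19.49 dB, so L₂ = 103.6 + (-19.49) = 84.1 dB SPL.

84.1 dB SPL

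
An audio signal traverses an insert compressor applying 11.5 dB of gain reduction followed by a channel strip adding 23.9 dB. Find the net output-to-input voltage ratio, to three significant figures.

Net gain = (−11.5) + 23.9 = 12.4 dB.
Voltage ratio = 10^(12.4/20) = 4.17.

4.17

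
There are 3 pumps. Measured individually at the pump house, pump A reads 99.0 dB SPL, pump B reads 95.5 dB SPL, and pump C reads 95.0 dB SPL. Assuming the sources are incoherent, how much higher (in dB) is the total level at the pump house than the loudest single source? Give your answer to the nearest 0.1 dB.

2.7 dB

Incoherent sources sum as intensities:
L_total = 10·log₁₀(10^(99.0/10) + 10^(95.5/10) + 10^(95.0/10)) = 101.66 dB SPL.
Excess over the loudest (99.0 dB): 101.66 − 99.0 = 2.7 dB.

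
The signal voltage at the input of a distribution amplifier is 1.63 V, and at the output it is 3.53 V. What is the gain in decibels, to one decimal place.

6.7 dB

For a voltage ratio, dB = 20·log₁₀(V₂/V₁).
20·log₁₀(3.53/1.63) = 20·log₁₀(2.166) = 6.7 dB.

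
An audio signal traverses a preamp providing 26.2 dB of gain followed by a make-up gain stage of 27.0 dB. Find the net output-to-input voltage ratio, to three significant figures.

Net gain = 26.2 + 27.0 = 53.2 dB.
Voltage ratio = 10^(53.2/20) = 457.

457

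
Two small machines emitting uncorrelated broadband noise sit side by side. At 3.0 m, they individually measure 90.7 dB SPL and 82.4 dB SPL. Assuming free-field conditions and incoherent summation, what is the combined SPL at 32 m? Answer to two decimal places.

70.74 dB SPL

Combined at 3.0 m: 10·log₁₀(10^(90.7/10)+10^(82.4/10)) = 91.299 dB SPL.
Then apply −20·log₁₀(32/3.0) = -20.561 dB → 70.74 dB SPL.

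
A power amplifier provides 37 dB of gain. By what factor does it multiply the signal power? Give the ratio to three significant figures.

5010

Power ratio = 10^(dB/10).
10^(37/10) = 10^(3.700) = 5010.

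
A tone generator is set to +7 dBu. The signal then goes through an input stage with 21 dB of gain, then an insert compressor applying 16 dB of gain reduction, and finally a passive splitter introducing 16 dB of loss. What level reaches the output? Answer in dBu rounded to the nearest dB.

In dB, series stages simply add:
+7 + 21 − 16 − 16 = -4 dBu.

-4 dBu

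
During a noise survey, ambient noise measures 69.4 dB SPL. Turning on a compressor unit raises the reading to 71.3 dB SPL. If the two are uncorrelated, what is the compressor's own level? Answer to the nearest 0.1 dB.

66.8 dB SPL

Subtract intensities: L_src = 10·log₁₀(10^(L_total/10) − 10^(L_bg/10)).
L_src = 10·log₁₀(10^(71.3/10) − 10^(69.4/10)) = 10·log₁₀(4780000) = 66.8 dB SPL.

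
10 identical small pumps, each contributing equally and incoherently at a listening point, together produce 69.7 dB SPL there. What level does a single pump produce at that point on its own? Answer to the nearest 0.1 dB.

10 equal incoherent sources add 10·log₁₀(10) = 10.00 dB over one source.
L_one = 69.7 − 10.00 = 59.7 dB SPL.

59.7 dB SPL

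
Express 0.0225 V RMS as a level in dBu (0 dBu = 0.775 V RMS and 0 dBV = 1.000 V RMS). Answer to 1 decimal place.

dBu = 20·log₁₀(V / 0.775 V).
20·log₁₀(0.0225/0.775) = -30.7 dBu.

-30.7 dBu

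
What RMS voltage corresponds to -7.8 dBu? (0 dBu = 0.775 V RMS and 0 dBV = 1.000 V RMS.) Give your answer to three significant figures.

V = 0.775 V × 10^(-7.8/20).
= 0.775 × 0.4074 = 0.316 V.

0.316 V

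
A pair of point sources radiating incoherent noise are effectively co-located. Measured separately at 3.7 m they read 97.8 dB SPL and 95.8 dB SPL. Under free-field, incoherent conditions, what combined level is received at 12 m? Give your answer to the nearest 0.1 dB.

89.7 dB SPL

Combined at 3.7 m: 10·log₁₀(10^(97.8/10)+10^(95.8/10)) = 99.92 dB SPL.
Then apply −20·log₁₀(12/3.7) = -10.22 dB → 89.7 dB SPL.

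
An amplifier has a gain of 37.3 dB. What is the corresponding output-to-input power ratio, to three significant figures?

5370

Power ratio = 10^(dB/10).
10^(37.3/10) = 10^(3.730) = 5370.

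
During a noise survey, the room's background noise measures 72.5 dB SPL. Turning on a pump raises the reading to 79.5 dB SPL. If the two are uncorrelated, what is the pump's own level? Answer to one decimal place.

78.5 dB SPL

Subtract intensities: L_src = 10·log₁₀(10^(L_total/10) − 10^(L_bg/10)).
L_src = 10·log₁₀(10^(79.5/10) − 10^(72.5/10)) = 10·log₁₀(71340000) = 78.5 dB SPL.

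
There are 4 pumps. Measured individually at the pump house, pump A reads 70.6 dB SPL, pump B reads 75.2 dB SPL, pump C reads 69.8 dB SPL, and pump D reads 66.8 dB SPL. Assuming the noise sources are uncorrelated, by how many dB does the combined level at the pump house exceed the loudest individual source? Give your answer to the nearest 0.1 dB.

2.5 dB

Uncorrelated sources add in intensity (power), not in dB.
L_total = 10·log₁₀(10^(70.6/10) + 10^(75.2/10) + 10^(69.8/10) + 10^(66.8/10)) = 77.70 dB SPL.
Excess over the loudest (75.2 dB): 77.70 − 75.2 = 2.5 dB.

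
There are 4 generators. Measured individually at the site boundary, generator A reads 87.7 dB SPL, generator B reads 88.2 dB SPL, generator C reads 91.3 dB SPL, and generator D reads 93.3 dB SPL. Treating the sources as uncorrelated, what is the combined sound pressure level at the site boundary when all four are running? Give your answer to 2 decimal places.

Uncorrelated sources add in intensity (power), not in dB.
L_total = 10·log₁₀(10^(87.7/10) + 10^(88.2/10) + 10^(91.3/10) + 10^(93.3/10)) = 10·log₁₀(4736000000) = 96.75 dB SPL.

96.75 dB SPL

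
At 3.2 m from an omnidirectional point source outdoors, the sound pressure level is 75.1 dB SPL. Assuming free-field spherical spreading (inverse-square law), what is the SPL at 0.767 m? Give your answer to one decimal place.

For a point source in a free field, ΔL = −20·log₁₀(d₂/d₁).
ΔL = −20·log₁₀(0.767/3.2) = 12.41 dB, so L₂ = 75.1 + (12.41) = 87.5 dB SPL.

87.5 dB SPL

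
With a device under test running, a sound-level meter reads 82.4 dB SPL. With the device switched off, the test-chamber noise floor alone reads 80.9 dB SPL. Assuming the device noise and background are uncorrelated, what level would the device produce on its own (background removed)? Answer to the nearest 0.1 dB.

77.1 dB SPL

Subtract intensities: L_src = 10·log₁₀(10^(L_total/10) − 10^(L_bg/10)).
L_src = 10·log₁₀(10^(82.4/10) − 10^(80.9/10)) = 10·log₁₀(50750000) = 77.1 dB SPL.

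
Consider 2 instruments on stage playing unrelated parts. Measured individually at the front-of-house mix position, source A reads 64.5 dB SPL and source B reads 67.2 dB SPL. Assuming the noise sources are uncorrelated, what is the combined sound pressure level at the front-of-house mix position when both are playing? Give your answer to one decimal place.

Add the sources as powers (linear), then convert back to dB:
L_total = 10·log₁₀(10^(64.5/10) + 10^(67.2/10)) = 10·log₁₀(8066000) = 69.1 dB SPL.

69.1 dB SPL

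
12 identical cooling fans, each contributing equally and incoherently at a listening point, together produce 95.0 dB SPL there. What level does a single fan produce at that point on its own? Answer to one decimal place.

84.2 dB SPL

12 equal incoherent sources add 10·log₁₀(12) = 10.79 dB over one source.
L_one = 95.0 − 10.79 = 84.2 dB SPL.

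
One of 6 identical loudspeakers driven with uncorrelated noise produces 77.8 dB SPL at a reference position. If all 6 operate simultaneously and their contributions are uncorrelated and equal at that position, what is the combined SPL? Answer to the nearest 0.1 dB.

6 equal incoherent sources raise the level by 10·log₁₀(6) = 7.78 dB.
L_total = 77.8 + 7.78 = 85.6 dB SPL.

85.6 dB SPL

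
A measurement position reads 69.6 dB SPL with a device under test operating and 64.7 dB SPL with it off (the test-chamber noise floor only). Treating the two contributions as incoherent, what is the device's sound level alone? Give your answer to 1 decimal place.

Remove the background by subtracting linear intensities:
L_src = 10·log₁₀(10^(69.6/10) − 10^(64.7/10)) = 10·log₁₀(6169000) = 67.9 dB SPL.

67.9 dB SPL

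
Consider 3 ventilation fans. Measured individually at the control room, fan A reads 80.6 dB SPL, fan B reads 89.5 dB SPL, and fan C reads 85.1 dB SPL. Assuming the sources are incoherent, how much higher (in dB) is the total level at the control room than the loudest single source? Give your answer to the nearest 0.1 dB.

1.7 dB

Add the sources as powers (linear), then convert back to dB:
L_total = 10·log₁₀(10^(80.6/10) + 10^(89.5/10) + 10^(85.1/10)) = 91.24 dB SPL.
Excess over the loudest (89.5 dB): 91.24 − 89.5 = 1.7 dB.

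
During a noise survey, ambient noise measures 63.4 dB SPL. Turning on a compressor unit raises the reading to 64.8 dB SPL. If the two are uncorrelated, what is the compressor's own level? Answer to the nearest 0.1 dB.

59.2 dB SPL

Background correction is a power subtraction:
L_src = 10·log₁₀(10^(64.8/10) − 10^(63.4/10)) = 10·log₁₀(832200) = 59.2 dB SPL.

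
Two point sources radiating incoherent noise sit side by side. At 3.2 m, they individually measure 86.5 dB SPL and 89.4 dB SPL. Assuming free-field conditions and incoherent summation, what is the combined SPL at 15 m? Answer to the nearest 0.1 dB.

Combined at 3.2 m: 10·log₁₀(10^(86.5/10)+10^(89.4/10)) = 91.20 dB SPL.
Then apply −20·log₁₀(15/3.2) = -13.42 dB → 77.8 dB SPL.

77.8 dB SPL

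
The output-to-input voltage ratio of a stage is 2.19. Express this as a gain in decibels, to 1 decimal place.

For a voltage ratio, dB = 20·log₁₀(V₂/V₁).
20·log₁₀(2.19) = 6.8 dB.

6.8 dB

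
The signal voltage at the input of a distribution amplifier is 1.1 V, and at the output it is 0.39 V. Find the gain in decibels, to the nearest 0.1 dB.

-9.0 dB

For a voltage ratio, dB = 20·log₁₀(V₂/V₁).
20·log₁₀(0.39/1.1) = 20·log₁₀(0.3545) = -9.0 dB.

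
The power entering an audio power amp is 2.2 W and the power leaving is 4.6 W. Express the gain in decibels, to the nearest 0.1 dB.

Power ratio → dB uses the 10·log₁₀ form:
10·log₁₀(4.6/2.2) = 10·log₁₀(2.091) = 3.2 dB.

3.2 dB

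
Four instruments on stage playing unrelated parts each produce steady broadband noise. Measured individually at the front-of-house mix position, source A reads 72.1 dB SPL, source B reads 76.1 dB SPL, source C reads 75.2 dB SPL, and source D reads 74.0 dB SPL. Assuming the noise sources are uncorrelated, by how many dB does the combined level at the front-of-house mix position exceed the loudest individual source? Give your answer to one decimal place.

Incoherent sources sum as intensities:
L_total = 10·log₁₀(10^(72.1/10) + 10^(76.1/10) + 10^(75.2/10) + 10^(74.0/10)) = 80.61 dB SPL.
Excess over the loudest (76.1 dB): 80.61 − 76.1 = 4.5 dB.

4.5 dB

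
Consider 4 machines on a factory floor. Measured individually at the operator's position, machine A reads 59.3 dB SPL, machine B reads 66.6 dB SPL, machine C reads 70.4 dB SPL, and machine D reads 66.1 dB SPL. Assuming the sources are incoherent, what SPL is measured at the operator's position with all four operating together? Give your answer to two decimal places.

Add the sources as powers (linear), then convert back to dB:
L_total = 10·log₁₀(10^(59.3/10) + 10^(66.6/10) + 10^(70.4/10) + 10^(66.1/10)) = 10·log₁₀(20460000) = 73.11 dB SPL.

73.11 dB SPL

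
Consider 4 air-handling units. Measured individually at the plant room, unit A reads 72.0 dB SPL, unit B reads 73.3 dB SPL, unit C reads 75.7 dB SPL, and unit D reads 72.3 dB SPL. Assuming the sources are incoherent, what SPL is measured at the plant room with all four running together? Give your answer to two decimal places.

Incoherent sources sum as intensities:
L_total = 10·log₁₀(10^(72.0/10) + 10^(73.3/10) + 10^(75.7/10) + 10^(72.3/10)) = 10·log₁₀(91360000) = 79.61 dB SPL.

79.61 dB SPL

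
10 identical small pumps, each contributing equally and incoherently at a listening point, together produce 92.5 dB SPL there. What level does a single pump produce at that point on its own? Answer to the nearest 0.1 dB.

82.5 dB SPL

10 equal incoherent sources add 10·log₁₀(10) = 10.00 dB over one source.
L_one = 92.5 − 10.00 = 82.5 dB SPL.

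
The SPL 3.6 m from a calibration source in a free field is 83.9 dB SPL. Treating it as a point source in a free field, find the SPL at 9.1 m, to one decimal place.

75.8 dB SPL

Inverse-square spreading gives ΔL = −20·log₁₀(d₂/d₁).
ΔL = −20·log₁₀(9.1/3.6) = -8.05 dB, so L₂ = 83.9 + (-8.05) = 75.8 dB SPL.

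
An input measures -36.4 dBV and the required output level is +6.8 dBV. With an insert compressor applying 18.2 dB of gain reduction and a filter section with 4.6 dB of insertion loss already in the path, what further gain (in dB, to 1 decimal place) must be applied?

66.0 dB

The required make-up gain is the shortfall in the dB sum.
G = +6.8 − (-36.4) + 18.2 + 4.6 = 66.0 dB.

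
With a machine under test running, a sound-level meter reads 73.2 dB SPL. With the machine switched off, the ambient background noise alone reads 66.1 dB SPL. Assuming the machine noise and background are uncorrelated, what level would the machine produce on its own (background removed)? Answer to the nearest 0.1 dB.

Subtract intensities: L_src = 10·log₁₀(10^(L_total/10) − 10^(L_bg/10)).
L_src = 10·log₁₀(10^(73.2/10) − 10^(66.1/10)) = 10·log₁₀(16820000) = 72.3 dB SPL.

72.3 dB SPL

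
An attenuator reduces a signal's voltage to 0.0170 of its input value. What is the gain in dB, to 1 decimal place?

-35.4 dB

Voltage is an amplitude quantity, so gain = 20·log₁₀(V_out/V_in).
20·log₁₀(0.0170) = -35.4 dB.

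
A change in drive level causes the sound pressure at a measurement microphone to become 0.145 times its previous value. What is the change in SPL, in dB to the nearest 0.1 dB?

SPL change from a pressure ratio uses the 20·log₁₀ form:
20·log₁₀(0.145) = -16.8 dB.

-16.8 dB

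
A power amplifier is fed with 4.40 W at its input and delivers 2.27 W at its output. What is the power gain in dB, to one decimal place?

For a power ratio, dB = 10·log₁₀(P₂/P₁).
10·log₁₀(2.27/4.40) = 10·log₁₀(0.5159) = -2.9 dB.

-2.9 dB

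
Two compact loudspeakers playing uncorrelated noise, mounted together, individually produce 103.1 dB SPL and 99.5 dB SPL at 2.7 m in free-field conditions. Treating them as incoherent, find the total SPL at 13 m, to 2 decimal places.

Combined at 2.7 m: 10·log₁₀(10^(103.1/10)+10^(99.5/10)) = 104.673 dB SPL.
Then apply −20·log₁₀(13/2.7) = -13.652 dB → 91.02 dB SPL.

91.02 dB SPL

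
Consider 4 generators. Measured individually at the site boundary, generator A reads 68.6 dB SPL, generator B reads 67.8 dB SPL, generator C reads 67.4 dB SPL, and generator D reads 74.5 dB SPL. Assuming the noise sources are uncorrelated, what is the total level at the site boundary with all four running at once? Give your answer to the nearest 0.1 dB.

Incoherent sources sum as intensities:
L_total = 10·log₁₀(10^(68.6/10) + 10^(67.8/10) + 10^(67.4/10) + 10^(74.5/10)) = 10·log₁₀(46950000) = 76.7 dB SPL.

76.7 dB SPL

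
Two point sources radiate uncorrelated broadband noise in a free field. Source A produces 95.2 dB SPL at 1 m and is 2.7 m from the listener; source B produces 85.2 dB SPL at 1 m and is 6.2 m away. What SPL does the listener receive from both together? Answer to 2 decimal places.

At the listener: L_A = 95.2 − 20·log₁₀(2.7) = 86.573 dB; L_B = 85.2 − 20·log₁₀(6.2) = 69.352 dB.
Combined: 10·log₁₀(10^(86.573/10)+10^(69.352/10)) = 86.65 dB SPL.

86.65 dB SPL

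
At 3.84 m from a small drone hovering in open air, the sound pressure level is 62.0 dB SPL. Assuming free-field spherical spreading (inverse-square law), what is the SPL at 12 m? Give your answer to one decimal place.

52.1 dB SPL

Free-field point source: level drops by 20·log₁₀ of the distance ratio.
ΔL = −20·log₁₀(12/3.84) = -9.90 dB, so L₂ = 62.0 + (-9.90) = 52.1 dB SPL.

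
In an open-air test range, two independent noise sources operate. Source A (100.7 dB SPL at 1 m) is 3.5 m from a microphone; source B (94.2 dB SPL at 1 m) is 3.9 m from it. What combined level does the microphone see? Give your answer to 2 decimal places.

At the listener: L_A = 100.7 − 20·log₁₀(3.5) = 89.819 dB; L_B = 94.2 − 20·log₁₀(3.9) = 82.379 dB.
Combined: 10·log₁₀(10^(89.819/10)+10^(82.379/10)) = 90.54 dB SPL.

90.54 dB SPL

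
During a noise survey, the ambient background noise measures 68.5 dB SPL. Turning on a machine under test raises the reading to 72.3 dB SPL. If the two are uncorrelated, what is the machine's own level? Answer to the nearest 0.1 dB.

70.0 dB SPL

Subtract intensities: L_src = 10·log₁₀(10^(L_total/10) − 10^(L_bg/10)).
L_src = 10·log₁₀(10^(72.3/10) − 10^(68.5/10)) = 10·log₁₀(9903000) = 70.0 dB SPL.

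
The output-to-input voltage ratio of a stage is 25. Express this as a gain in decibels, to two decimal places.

27.96 dB

Voltage ratio → dB uses the 20·log₁₀ form:
20·log₁₀(25) = 27.96 dB.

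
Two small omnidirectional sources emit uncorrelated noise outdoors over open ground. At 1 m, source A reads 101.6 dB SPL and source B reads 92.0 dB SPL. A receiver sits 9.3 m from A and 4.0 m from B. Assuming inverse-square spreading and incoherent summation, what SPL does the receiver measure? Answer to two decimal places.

At the listener: L_A = 101.6 − 20·log₁₀(9.3) = 82.230 dB; L_B = 92.0 − 20·log₁₀(4.0) = 79.959 dB.
Combined: 10·log₁₀(10^(82.230/10)+10^(79.959/10)) = 84.25 dB SPL.

84.25 dB SPL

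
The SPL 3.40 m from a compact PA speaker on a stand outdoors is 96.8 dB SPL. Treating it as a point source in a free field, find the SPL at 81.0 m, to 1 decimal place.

69.3 dB SPL

Inverse-square spreading gives ΔL = −20·log₁₀(d₂/d₁).
ΔL = −20·log₁₀(81.0/3.40) = -27.54 dB, so L₂ = 96.8 + (-27.54) = 69.3 dB SPL.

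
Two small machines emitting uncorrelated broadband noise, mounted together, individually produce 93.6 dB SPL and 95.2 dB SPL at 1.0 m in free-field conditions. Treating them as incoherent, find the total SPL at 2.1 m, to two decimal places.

91.04 dB SPL

Combined at 1.0 m: 10·log₁₀(10^(93.6/10)+10^(95.2/10)) = 97.484 dB SPL.
Then apply −20·log₁₀(2.1/1.0) = -6.444 dB → 91.04 dB SPL.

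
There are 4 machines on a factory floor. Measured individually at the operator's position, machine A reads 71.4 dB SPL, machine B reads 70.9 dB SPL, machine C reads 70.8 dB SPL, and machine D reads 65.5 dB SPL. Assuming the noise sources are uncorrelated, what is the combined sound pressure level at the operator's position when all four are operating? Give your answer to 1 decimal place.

Uncorrelated sources add in intensity (power), not in dB.
L_total = 10·log₁₀(10^(71.4/10) + 10^(70.9/10) + 10^(70.8/10) + 10^(65.5/10)) = 10·log₁₀(41680000) = 76.2 dB SPL.

76.2 dB SPL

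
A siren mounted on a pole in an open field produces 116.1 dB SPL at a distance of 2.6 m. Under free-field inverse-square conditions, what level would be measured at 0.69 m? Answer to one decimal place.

Free-field point source: level drops by 20·log₁₀ of the distance ratio.
ΔL = −20·log₁₀(0.69/2.6) = 11.52 dB, so L₂ = 116.1 + (11.52) = 127.6 dB SPL.

127.6 dB SPL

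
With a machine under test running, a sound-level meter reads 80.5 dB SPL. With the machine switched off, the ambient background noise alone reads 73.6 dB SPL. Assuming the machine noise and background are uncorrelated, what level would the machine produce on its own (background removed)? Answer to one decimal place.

Remove the background by subtracting linear intensities:
L_src = 10·log₁₀(10^(80.5/10) − 10^(73.6/10)) = 10·log₁₀(89290000) = 79.5 dB SPL.

79.5 dB SPL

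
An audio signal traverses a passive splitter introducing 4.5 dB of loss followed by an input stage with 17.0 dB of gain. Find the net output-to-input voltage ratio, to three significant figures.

4.22

Net gain = (−4.5) + 17.0 = 12.5 dB.
Voltage ratio = 10^(12.5/20) = 4.22.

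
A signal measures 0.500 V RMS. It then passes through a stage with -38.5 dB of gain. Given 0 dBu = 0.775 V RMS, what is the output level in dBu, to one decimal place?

Input level: 20·log₁₀(0.500/0.775) = -3.81 dBu.
Output: -3.81 − 38.5 = -42.3 dBu.

-42.3 dBu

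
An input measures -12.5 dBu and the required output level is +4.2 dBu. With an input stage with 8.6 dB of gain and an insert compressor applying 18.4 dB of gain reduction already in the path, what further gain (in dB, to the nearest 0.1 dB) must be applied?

The required make-up gain is the shortfall in the dB sum.
G = +4.2 − (-12.5) − 8.6 + 18.4 = 26.5 dB.

26.5 dB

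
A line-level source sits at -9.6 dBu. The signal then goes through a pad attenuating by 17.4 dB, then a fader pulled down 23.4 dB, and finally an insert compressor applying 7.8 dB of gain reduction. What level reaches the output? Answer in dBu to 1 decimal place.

Cascaded gains and losses add directly in dB.
-9.6 − 17.4 − 23.4 − 7.8 = -58.2 dBu.

-58.2 dBu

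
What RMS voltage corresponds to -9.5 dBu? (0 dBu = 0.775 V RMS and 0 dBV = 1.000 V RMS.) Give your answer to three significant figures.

0.260 V

V = 0.775 V × 10^(-9.5/20).
= 0.775 × 0.3350 = 0.260 V.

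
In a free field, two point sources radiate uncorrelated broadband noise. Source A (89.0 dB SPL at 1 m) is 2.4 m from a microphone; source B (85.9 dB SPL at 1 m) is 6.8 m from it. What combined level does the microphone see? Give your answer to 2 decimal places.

At the listener: L_A = 89.0 − 20·log₁₀(2.4) = 81.396 dB; L_B = 85.9 − 20·log₁₀(6.8) = 69.250 dB.
Combined: 10·log₁₀(10^(81.396/10)+10^(69.250/10)) = 81.65 dB SPL.

81.65 dB SPL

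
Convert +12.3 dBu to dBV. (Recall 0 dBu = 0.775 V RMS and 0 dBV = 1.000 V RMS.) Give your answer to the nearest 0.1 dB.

The offset between the scales is 20·log₁₀(0.775/1.000) = −2.214 dB.
So dBV = +12.3 − 2.214 = +10.1 dBV.

+10.1 dBV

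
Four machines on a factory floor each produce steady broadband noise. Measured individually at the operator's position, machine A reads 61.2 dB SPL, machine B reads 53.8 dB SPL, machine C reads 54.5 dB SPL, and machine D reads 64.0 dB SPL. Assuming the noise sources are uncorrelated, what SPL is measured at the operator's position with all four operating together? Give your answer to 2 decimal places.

66.39 dB SPL

Uncorrelated sources add in intensity (power), not in dB.
L_total = 10·log₁₀(10^(61.2/10) + 10^(53.8/10) + 10^(54.5/10) + 10^(64.0/10)) = 10·log₁₀(4352000) = 66.39 dB SPL.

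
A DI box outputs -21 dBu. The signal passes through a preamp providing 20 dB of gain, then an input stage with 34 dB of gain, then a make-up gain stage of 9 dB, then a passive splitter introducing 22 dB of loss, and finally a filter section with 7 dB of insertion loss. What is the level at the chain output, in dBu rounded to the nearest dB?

In dB, series stages simply add:
-21 + 20 + 34 + 9 − 22 − 7 = +13 dBu.

+13 dBu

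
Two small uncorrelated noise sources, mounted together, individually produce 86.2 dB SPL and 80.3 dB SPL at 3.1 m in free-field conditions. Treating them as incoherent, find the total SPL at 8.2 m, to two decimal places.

Combined at 3.1 m: 10·log₁₀(10^(86.2/10)+10^(80.3/10)) = 87.193 dB SPL.
Then apply −20·log₁₀(8.2/3.1) = -8.449 dB → 78.74 dB SPL.

78.74 dB SPL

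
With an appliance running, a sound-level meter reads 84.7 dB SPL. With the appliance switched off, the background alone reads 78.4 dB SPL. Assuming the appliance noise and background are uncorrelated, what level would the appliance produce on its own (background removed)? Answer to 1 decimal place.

83.5 dB SPL

Subtract intensities: L_src = 10·log₁₀(10^(L_total/10) − 10^(L_bg/10)).
L_src = 10·log₁₀(10^(84.7/10) − 10^(78.4/10)) = 10·log₁₀(225900000) = 83.5 dB SPL.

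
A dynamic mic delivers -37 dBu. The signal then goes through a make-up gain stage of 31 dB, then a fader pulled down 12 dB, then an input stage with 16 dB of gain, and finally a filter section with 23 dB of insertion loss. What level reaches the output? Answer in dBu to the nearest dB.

-25 dBu

In dB, series stages simply add:
-37 + 31 − 12 + 16 − 23 = -25 dBu.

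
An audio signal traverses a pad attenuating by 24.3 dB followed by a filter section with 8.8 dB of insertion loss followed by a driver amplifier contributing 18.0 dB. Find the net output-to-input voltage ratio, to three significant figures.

0.176

Net gain = (−24.3) + (−8.8) + 18.0 = -15.1 dB.
Voltage ratio = 10^(-15.1/20) = 0.176.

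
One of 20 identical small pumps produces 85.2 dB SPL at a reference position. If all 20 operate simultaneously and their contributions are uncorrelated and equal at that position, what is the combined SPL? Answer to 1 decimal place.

20 equal incoherent sources raise the level by 10·log₁₀(20) = 13.01 dB.
L_total = 85.2 + 13.01 = 98.2 dB SPL.

98.2 dB SPL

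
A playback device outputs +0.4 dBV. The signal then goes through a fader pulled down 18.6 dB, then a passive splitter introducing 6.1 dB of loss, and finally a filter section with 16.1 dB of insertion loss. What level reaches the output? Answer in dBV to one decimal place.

-40.4 dBV

In dB, series stages simply add:
+0.4 − 18.6 − 6.1 − 16.1 = -40.4 dBV.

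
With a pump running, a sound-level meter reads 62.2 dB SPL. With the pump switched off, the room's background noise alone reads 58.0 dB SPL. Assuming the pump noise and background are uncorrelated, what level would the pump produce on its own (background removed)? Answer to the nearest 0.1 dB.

Background correction is a power subtraction:
L_src = 10·log₁₀(10^(62.2/10) − 10^(58.0/10)) = 10·log₁₀(1029000) = 60.1 dB SPL.

60.1 dB SPL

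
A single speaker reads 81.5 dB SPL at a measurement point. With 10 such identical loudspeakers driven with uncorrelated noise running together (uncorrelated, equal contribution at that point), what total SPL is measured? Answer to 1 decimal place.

91.5 dB SPL

10 equal incoherent sources raise the level by 10·log₁₀(10) = 10.00 dB.
L_total = 81.5 + 10.00 = 91.5 dB SPL.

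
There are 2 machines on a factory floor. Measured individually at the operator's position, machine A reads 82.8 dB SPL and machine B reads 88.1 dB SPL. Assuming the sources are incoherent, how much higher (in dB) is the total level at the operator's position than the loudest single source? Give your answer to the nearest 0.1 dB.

1.1 dB

Add the sources as powers (linear), then convert back to dB:
L_total = 10·log₁₀(10^(82.8/10) + 10^(88.1/10)) = 89.22 dB SPL.
Excess over the loudest (88.1 dB): 89.22 − 88.1 = 1.1 dB.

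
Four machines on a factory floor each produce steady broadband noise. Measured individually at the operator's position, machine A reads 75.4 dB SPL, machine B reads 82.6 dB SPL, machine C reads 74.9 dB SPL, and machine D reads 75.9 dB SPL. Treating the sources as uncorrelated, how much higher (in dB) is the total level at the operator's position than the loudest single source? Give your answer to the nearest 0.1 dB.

Uncorrelated sources add in intensity (power), not in dB.
L_total = 10·log₁₀(10^(75.4/10) + 10^(82.6/10) + 10^(74.9/10) + 10^(75.9/10)) = 84.57 dB SPL.
Excess over the loudest (82.6 dB): 84.57 − 82.6 = 2.0 dB.

2.0 dB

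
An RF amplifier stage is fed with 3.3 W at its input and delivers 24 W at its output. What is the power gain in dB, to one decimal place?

8.6 dB

Power ratio → dB uses the 10·log₁₀ form:
10·log₁₀(24/3.3) = 10·log₁₀(7.273) = 8.6 dB.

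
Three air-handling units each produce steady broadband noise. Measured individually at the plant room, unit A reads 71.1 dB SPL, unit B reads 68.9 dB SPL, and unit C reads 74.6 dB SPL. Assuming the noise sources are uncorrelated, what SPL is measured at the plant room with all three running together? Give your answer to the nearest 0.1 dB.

76.9 dB SPL

Uncorrelated sources add in intensity (power), not in dB.
L_total = 10·log₁₀(10^(71.1/10) + 10^(68.9/10) + 10^(74.6/10)) = 10·log₁₀(49490000) = 76.9 dB SPL.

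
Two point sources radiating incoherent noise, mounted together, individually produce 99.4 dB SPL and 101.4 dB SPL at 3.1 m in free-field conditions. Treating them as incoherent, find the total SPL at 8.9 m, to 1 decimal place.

Combined at 3.1 m: 10·log₁₀(10^(99.4/10)+10^(101.4/10)) = 103.52 dB SPL.
Then apply −20·log₁₀(8.9/3.1) = -9.16 dB → 94.4 dB SPL.

94.4 dB SPL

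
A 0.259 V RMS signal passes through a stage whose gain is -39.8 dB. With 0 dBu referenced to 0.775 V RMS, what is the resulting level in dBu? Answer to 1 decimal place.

Input level: 20·log₁₀(0.259/0.775) = -9.52 dBu.
Output: -9.52 − 39.8 = -49.3 dBu.

-49.3 dBu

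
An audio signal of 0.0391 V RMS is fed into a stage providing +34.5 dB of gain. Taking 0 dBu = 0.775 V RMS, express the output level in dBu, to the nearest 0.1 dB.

Input level: 20·log₁₀(0.0391/0.775) = -25.94 dBu.
Output: -25.94 + 34.5 = +8.6 dBu.

+8.6 dBu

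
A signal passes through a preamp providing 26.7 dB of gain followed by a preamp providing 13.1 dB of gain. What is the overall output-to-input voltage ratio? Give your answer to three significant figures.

97.7

Net gain = 26.7 + 13.1 = 39.8 dB.
Voltage ratio = 10^(39.8/20) = 97.7.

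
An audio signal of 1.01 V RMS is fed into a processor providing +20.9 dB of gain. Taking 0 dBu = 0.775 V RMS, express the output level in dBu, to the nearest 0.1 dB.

+23.2 dBu

Input level: 20·log₁₀(1.01/0.775) = 2.30 dBu.
Output: 2.30 + 20.9 = +23.2 dBu.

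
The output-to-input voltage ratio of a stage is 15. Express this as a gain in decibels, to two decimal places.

23.52 dB

Voltage is an amplitude quantity, so gain = 20·log₁₀(V_out/V_in).
20·log₁₀(15) = 23.52 dB.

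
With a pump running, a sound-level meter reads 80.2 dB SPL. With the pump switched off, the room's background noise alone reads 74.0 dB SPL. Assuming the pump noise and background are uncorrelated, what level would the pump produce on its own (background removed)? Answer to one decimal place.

79.0 dB SPL

Remove the background by subtracting linear intensities:
L_src = 10·log₁₀(10^(80.2/10) − 10^(74.0/10)) = 10·log₁₀(79590000) = 79.0 dB SPL.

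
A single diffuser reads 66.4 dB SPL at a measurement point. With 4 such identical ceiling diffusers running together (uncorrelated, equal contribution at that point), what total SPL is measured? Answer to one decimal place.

4 equal incoherent sources raise the level by 10·log₁₀(4) = 6.02 dB.
L_total = 66.4 + 6.02 = 72.4 dB SPL.

72.4 dB SPL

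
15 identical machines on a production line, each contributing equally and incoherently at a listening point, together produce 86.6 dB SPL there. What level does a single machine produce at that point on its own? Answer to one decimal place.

74.8 dB SPL

15 equal incoherent sources add 10·log₁₀(15) = 11.76 dB over one source.
L_one = 86.6 − 11.76 = 74.8 dB SPL.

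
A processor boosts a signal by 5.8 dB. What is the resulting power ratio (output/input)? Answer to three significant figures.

Power ratio = 10^(dB/10).
10^(5.8/10) = 10^(0.5800) = 3.80.

3.80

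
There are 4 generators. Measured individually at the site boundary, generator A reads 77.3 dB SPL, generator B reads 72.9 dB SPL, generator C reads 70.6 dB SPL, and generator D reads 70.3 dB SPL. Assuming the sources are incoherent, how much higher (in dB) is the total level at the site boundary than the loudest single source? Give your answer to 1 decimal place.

Add the sources as powers (linear), then convert back to dB:
L_total = 10·log₁₀(10^(77.3/10) + 10^(72.9/10) + 10^(70.6/10) + 10^(70.3/10)) = 79.80 dB SPL.
Excess over the loudest (77.3 dB): 79.80 − 77.3 = 2.5 dB.

2.5 dB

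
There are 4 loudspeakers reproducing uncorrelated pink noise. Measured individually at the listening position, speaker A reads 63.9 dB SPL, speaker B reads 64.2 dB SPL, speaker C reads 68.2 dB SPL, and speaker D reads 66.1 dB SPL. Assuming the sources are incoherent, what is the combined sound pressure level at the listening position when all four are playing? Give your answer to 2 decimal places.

Incoherent sources sum as intensities:
L_total = 10·log₁₀(10^(63.9/10) + 10^(64.2/10) + 10^(68.2/10) + 10^(66.1/10)) = 10·log₁₀(15770000) = 71.98 dB SPL.

71.98 dB SPL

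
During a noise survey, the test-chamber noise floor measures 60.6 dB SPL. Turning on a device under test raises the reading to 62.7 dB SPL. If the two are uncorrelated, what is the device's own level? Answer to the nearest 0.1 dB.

Remove the background by subtracting linear intensities:
L_src = 10·log₁₀(10^(62.7/10) − 10^(60.6/10)) = 10·log₁₀(713900) = 58.5 dB SPL.

58.5 dB SPL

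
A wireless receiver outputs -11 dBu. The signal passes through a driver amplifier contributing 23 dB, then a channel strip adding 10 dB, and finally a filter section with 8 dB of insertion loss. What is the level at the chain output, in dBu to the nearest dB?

+14 dBu

Cascaded gains and losses add directly in dB.
-11 + 23 + 10 − 8 = +14 dBu.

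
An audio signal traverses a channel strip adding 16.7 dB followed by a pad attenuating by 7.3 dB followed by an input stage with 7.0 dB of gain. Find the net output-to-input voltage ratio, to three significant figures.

Net gain = 16.7 + (−7.3) + 7.0 = 16.4 dB.
Voltage ratio = 10^(16.4/20) = 6.61.

6.61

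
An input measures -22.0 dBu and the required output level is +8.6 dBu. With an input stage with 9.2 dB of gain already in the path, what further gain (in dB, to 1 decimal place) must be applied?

21.4 dB

The required make-up gain is the shortfall in the dB sum.
G = +8.6 − (-22.0) − 9.2 = 21.4 dB.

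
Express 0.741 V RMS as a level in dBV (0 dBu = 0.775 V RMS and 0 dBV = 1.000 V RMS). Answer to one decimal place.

dBV = 20·log₁₀(V / 1.000 V).
20·log₁₀(0.741/1.000) = -2.6 dBV.

-2.6 dBV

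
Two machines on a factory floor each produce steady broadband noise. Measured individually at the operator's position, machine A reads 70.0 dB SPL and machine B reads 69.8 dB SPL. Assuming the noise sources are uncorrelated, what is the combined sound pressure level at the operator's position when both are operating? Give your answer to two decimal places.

Incoherent sources sum as intensities:
L_total = 10·log₁₀(10^(70.0/10) + 10^(69.8/10)) = 10·log₁₀(19550000) = 72.91 dB SPL.

72.91 dB SPL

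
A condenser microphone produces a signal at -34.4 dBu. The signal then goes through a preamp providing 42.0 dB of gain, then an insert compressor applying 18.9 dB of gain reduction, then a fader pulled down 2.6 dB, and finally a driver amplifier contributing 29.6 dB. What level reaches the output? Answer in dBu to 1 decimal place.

In dB, series stages simply add:
-34.4 + 42.0 − 18.9 − 2.6 + 29.6 = +15.7 dBu.

+15.7 dBu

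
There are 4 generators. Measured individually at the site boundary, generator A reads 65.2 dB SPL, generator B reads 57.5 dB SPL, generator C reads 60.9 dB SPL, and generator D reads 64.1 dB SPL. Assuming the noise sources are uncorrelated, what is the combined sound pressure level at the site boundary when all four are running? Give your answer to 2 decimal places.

Uncorrelated sources add in intensity (power), not in dB.
L_total = 10·log₁₀(10^(65.2/10) + 10^(57.5/10) + 10^(60.9/10) + 10^(64.1/10)) = 10·log₁₀(7674000) = 68.85 dB SPL.

68.85 dB SPL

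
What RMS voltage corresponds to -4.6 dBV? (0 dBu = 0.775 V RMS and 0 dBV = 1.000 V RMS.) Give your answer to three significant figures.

0.589 V

V = 1.000 V × 10^(-4.6/20).
= 1.000 × 0.5888 = 0.589 V.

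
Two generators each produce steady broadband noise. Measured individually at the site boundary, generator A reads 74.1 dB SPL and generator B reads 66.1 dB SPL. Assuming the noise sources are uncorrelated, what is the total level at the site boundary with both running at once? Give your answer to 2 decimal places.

74.74 dB SPL

Uncorrelated sources add in intensity (power), not in dB.
L_total = 10·log₁₀(10^(74.1/10) + 10^(66.1/10)) = 10·log₁₀(29780000) = 74.74 dB SPL.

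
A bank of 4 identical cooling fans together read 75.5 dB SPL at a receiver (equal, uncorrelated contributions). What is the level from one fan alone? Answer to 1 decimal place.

69.5 dB SPL

4 equal incoherent sources add 10·log₁₀(4) = 6.02 dB over one source.
L_one = 75.5 − 6.02 = 69.5 dB SPL.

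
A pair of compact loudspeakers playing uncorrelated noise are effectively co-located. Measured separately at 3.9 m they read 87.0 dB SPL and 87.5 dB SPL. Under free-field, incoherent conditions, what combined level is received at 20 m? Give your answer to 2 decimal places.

Combined at 3.9 m: 10·log₁₀(10^(87.0/10)+10^(87.5/10)) = 90.267 dB SPL.
Then apply −20·log₁₀(20/3.9) = -14.199 dB → 76.07 dB SPL.

76.07 dB SPL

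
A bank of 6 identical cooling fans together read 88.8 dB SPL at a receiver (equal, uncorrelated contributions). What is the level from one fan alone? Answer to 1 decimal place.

6 equal incoherent sources add 10·log₁₀(6) = 7.78 dB over one source.
L_one = 88.8 − 7.78 = 81.0 dB SPL.

81.0 dB SPL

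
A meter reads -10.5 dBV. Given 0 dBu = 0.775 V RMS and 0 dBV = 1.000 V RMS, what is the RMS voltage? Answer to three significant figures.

V = 1.000 V × 10^(-10.5/20).
= 1.000 × 0.2985 = 0.299 V.

0.299 V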